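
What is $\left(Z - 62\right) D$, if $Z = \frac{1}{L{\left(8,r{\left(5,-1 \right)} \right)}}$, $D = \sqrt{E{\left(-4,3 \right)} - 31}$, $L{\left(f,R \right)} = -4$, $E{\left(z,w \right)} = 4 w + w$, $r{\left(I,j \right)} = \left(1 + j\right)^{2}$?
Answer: $- 249 i \approx - 249.0 i$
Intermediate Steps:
$E{\left(z,w \right)} = 5 w$
$D = 4 i$ ($D = \sqrt{5 \cdot 3 - 31} = \sqrt{15 - 31} = \sqrt{-16} = 4 i \approx 4.0 i$)
$Z = - \frac{1}{4}$ ($Z = \frac{1}{-4} = - \frac{1}{4} \approx -0.25$)
$\left(Z - 62\right) D = \left(- \frac{1}{4} - 62\right) 4 i = - \frac{249 \cdot 4 i}{4} = - 249 i$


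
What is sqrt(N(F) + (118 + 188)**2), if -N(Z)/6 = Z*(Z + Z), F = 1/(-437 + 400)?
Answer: 2*sqrt(32046918)/37 ≈ 306.00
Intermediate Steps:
F = -1/37 (F = 1/(-37) = -1/37 ≈ -0.027027)
N(Z) = -12*Z**2 (N(Z) = -6*Z*(Z + Z) = -6*Z*2*Z = -12*Z**2)
sqrt(N(F) + (118 + 188)**2) = sqrt(-12*(-1/37)**2 + (118 + 188)**2) = sqrt(-12*1/1369 + 306**2) = sqrt(-12/1369 + 93636) = sqrt(128187672/1369) = 2*sqrt(32046918)/37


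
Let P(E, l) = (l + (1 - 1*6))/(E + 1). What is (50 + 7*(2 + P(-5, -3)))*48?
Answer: 3744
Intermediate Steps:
P(E, l) = (-5 + l)/(1 + E) (P(E, l) = (l + (1 - 6))/(1 + E) = (l - 5)/(1 + E) = (-5 + l)/(1 + E))
(50 + 7*(2 + P(-5, -3)))*48 = (50 + 7*(2 + (-5 - 3)/(1 - 5)))*48 = (50 + 7*(2 - 8/(-4)))*48 = (50 + 7*(2 - ¼*(-8)))*48 = (50 + 7*(2 + 2))*48 = (50 + 7*4)*48 = (50 + 28)*48 = 78*48 = 3744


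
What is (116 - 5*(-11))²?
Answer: 29241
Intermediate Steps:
(116 - 5*(-11))² = (116 + 55)² = 171² = 29241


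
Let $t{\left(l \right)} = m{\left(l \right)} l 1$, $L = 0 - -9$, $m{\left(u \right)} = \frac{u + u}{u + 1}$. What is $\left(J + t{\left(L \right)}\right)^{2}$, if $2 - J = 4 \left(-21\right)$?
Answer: $\frac{261121}{25} \approx 10445.0$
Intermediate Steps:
$m{\left(u \right)} = \frac{2 u}{1 + u}$
$J = 86$ ($J = 2 - 4 \left(-21\right) = 2 - -84 = 2 + 84 = 86$)
$L = 9$ ($L = 0 + 9 = 9$)
$t{\left(l \right)} = \frac{2 l^{2}}{1 + l}$ ($t{\left(l \right)} = \frac{2 l}{1 + l} l 1 = \frac{2 l^{2}}{1 + l} 1 = \frac{2 l^{2}}{1 + l}$)
$\left(J + t{\left(L \right)}\right)^{2} = \left(86 + \frac{2 \cdot 9^{2}}{1 + 9}\right)^{2} = \left(86 + 2 \cdot 81 \cdot \frac{1}{10}\right)^{2} = \left(86 + \frac{81}{5}\right)^{2} = \left(\frac{511}{5}\right)^{2} = \frac{261121}{25}$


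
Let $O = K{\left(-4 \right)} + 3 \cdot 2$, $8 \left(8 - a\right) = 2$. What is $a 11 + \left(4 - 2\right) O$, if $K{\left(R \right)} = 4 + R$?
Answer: $\frac{389}{4} \approx 97.25$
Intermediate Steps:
$a = \frac{31}{4}$ ($a = 8 - \frac{1}{4} = \frac{31}{4} \approx 7.75$)
$O = 6$ ($O = \left(4 - 4\right) + 3 \cdot 2 = 0 + 6 = 6$)
$a 11 + \left(4 - 2\right) O = \frac{31}{4} \cdot 11 + \left(4 - 2\right) 6 = \frac{341}{4} + 2 \cdot 6 = \frac{341}{4} + 12 = \frac{389}{4}$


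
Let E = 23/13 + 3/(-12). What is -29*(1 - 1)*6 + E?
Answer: 79/52 ≈ 1.5192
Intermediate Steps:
E = 79/52 (E = 23*(1/13) + 3*(-1/12) = 23/13 - ¼ = 79/52 ≈ 1.5192)
-29*(1 - 1)*6 + E = -29*(1 - 1)*6 + 79/52 = -0*6 + 79/52 = -29*0 + 79/52 = 0 + 79/52 = 79/52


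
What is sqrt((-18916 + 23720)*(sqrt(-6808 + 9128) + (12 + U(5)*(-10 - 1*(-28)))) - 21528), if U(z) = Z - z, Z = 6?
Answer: 4*sqrt(7662 + 1201*sqrt(145)) ≈ 594.96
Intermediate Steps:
U(z) = 6 - z
sqrt((-18916 + 23720)*(sqrt(-6808 + 9128) + (12 + U(5)*(-10 - 1*(-28)))) - 21528) = sqrt((-18916 + 23720)*(sqrt(-6808 + 9128) + (12 + (6 - 1*5)*(-10 - 1*(-28)))) - 21528) = sqrt(4804*(sqrt(2320) + (12 + (6 - 5)*(-10 + 28))) - 21528) = sqrt(4804*(4*sqrt(145) + (12 + 1*18)) - 21528) = sqrt(4804*(4*sqrt(145) + (12 + 18)) - 21528) = sqrt(4804*(4*sqrt(145) + 30) - 21528) = sqrt(4804*(30 + 4*sqrt(145)) - 21528) = sqrt((144120 + 19216*sqrt(145)) - 21528) = sqrt(122592 + 19216*sqrt(145))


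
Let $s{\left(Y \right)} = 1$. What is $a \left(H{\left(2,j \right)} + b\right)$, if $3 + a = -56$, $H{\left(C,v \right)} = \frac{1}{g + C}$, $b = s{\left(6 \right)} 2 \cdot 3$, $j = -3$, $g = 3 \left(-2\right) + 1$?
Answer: $- \frac{1003}{3} \approx -334.33$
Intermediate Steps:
$g = -5$ ($g = -6 + 1 = -5$)
$b = 6$ ($b = 1 \cdot 2 \cdot 3 = 2 \cdot 3 = 6$)
$H{\left(C,v \right)} = \frac{1}{-5 + C}$
$a = -59$ ($a = -3 - 56 = -59$)
$a \left(H{\left(2,j \right)} + b\right) = - 59 \left(\frac{1}{-5 + 2} + 6\right) = - 59 \left(\frac{1}{-3} + 6\right) = - 59 \left(- \frac{1}{3} + 6\right) = \left(-59\right) \frac{17}{3} = - \frac{1003}{3}$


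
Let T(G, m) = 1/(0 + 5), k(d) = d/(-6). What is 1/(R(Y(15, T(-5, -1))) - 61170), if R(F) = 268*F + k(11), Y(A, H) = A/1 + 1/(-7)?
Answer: -42/2401985 ≈ -1.7486e-5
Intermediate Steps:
k(d) = -d/6 (k(d) = d*(-⅙) = -d/6)
T(G, m) = ⅕ (T(G, m) = 1/5 = ⅕)
Y(A, H) = -⅐ + A (Y(A, H) = A*1 + 1*(-⅐) = A - ⅐ = -⅐ + A)
R(F) = -11/6 + 268*F (R(F) = 268*F - ⅙*11 = 268*F - 11/6 = -11/6 + 268*F)
1/(R(Y(15, T(-5, -1))) - 61170) = 1/((-11/6 + 268*(-⅐ + 15)) - 61170) = 1/((-11/6 + 268*(104/7)) - 61170) = 1/((-11/6 + 27872/7) - 61170) = 1/(167155/42 - 61170) = 1/(-2401985/42) = -42/2401985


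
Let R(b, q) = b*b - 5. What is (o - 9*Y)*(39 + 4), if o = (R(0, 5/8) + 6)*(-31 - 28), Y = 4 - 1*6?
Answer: -1763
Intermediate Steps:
R(b, q) = -5 + b² (R(b, q) = b² - 5 = -5 + b²)
Y = -2 (Y = 4 - 6 = -2)
o = -59 (o = ((-5 + 0²) + 6)*(-31 - 28) = ((-5 + 0) + 6)*(-59) = (-5 + 6)*(-59) = 1*(-59) = -59)
(o - 9*Y)*(39 + 4) = (-59 - 9*(-2))*(39 + 4) = (-59 + 18)*43 = -41*43 = -1763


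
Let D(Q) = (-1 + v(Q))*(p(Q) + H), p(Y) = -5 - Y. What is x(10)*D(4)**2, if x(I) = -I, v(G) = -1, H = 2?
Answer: -1960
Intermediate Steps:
D(Q) = 6 + 2*Q (D(Q) = (-1 - 1)*((-5 - Q) + 2) = -2*(-3 - Q) = 6 + 2*Q)
x(10)*D(4)**2 = (-1*10)*(6 + 2*4)**2 = -10*(6 + 8)**2 = -10*14**2 = -10*196 = -1960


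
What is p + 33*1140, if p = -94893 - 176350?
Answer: -233623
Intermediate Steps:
p = -271243
p + 33*1140 = -271243 + 33*1140 = -271243 + 37620 = -233623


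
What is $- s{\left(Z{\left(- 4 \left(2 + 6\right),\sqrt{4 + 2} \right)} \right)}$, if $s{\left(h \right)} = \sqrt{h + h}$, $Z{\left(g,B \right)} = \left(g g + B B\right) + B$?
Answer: $- \sqrt{2060 + 2 \sqrt{6}} \approx -45.441$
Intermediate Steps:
$Z{\left(g,B \right)} = B + B^{2} + g^{2}$ ($Z{\left(g,B \right)} = \left(g^{2} + B^{2}\right) + B = \left(B^{2} + g^{2}\right) + B = B + B^{2} + g^{2}$)
$s{\left(h \right)} = \sqrt{2} \sqrt{h}$ ($s{\left(h \right)} = \sqrt{2 h} = \sqrt{2} \sqrt{h}$)
$- s{\left(Z{\left(- 4 \left(2 + 6\right),\sqrt{4 + 2} \right)} \right)} = - \sqrt{2} \sqrt{\sqrt{4 + 2} + \left(\sqrt{4 + 2}\right)^{2} + \left(- 4 \left(2 + 6\right)\right)^{2}} = - \sqrt{2} \sqrt{\sqrt{6} + \left(\sqrt{6}\right)^{2} + \left(\left(-4\right) 8\right)^{2}} = - \sqrt{2} \sqrt{\sqrt{6} + 6 + \left(-32\right)^{2}} = - \sqrt{2} \sqrt{\sqrt{6} + 6 + 1024} = - \sqrt{2} \sqrt{1030 + \sqrt{6}}$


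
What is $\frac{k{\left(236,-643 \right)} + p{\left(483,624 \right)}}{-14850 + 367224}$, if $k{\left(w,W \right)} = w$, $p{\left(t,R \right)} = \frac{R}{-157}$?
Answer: $\frac{18214}{27661359} \approx 0.00065846$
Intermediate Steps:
$p{\left(t,R \right)} = - \frac{R}{157}$ ($p{\left(t,R \right)} = R \left(- \frac{1}{157}\right) = - \frac{R}{157}$)
$\frac{k{\left(236,-643 \right)} + p{\left(483,624 \right)}}{-14850 + 367224} = \frac{236 - \frac{624}{157}}{-14850 + 367224} = \frac{236 - \frac{624}{157}}{352374} = \frac{36428}{157} \cdot \frac{1}{352374} = \frac{18214}{27661359}$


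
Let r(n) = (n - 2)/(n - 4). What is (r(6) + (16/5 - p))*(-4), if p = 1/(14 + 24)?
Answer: -1966/95 ≈ -20.695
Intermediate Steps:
p = 1/38 ≈ 0.026316
r(n) = (-2 + n)/(-4 + n)
(r(6) + (16/5 - p))*(-4) = ((-2 + 6)/(-4 + 6) + (16/5 - 1*1/38))*(-4) = (4/2 + (16*(⅕) - 1/38))*(-4) = ((½)*4 + (16/5 - 1/38))*(-4) = (2 + 603/190)*(-4) = (983/190)*(-4) = -1966/95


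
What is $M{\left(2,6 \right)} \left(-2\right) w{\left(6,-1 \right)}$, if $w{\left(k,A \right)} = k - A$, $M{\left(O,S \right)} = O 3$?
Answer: $-84$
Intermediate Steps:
$M{\left(O,S \right)} = 3 O$
$M{\left(2,6 \right)} \left(-2\right) w{\left(6,-1 \right)} = 3 \cdot 2 \left(-2\right) \left(6 - -1\right) = 6 \left(-2\right) \left(6 + 1\right) = \left(-12\right) 7 = -84$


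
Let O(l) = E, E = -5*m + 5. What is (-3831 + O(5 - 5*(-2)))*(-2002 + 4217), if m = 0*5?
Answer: -8474590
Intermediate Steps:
m = 0
E = 5 (E = -5*0 + 5 = 0 + 5 = 5)
O(l) = 5
(-3831 + O(5 - 5*(-2)))*(-2002 + 4217) = (-3831 + 5)*(-2002 + 4217) = -3826*2215 = -8474590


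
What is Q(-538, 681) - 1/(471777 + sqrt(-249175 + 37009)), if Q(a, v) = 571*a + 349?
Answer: (-920547*sqrt(23574) + 144764300674*I)/(3*(sqrt(23574) - 157259*I)) ≈ -3.0685e+5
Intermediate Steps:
Q(a, v) = 349 + 571*a
Q(-538, 681) - 1/(471777 + sqrt(-249175 + 37009)) = (349 + 571*(-538)) - 1/(471777 + sqrt(-249175 + 37009)) = (349 - 307198) - 1/(471777 + sqrt(-212166)) = -306849 - 1/(471777 + 3*I*sqrt(23574))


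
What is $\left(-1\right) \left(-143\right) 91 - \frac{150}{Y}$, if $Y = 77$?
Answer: $\frac{1001851}{77} \approx 13011.0$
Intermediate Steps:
$\left(-1\right) \left(-143\right) 91 - \frac{150}{Y} = \left(-1\right) \left(-143\right) 91 - \frac{150}{77} = 143 \cdot 91 - \frac{150}{77} = 13013 - \frac{150}{77} = \frac{1001851}{77}$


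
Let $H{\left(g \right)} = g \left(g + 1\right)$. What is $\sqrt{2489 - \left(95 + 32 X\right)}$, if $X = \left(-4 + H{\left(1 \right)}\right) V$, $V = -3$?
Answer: $\sqrt{2202} \approx 46.925$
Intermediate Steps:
$H{\left(g \right)} = g \left(1 + g\right)$
$X = 6$ ($X = \left(-4 + 1 \left(1 + 1\right)\right) \left(-3\right) = \left(-4 + 1 \cdot 2\right) \left(-3\right) = \left(-4 + 2\right) \left(-3\right) = \left(-2\right) \left(-3\right) = 6$)
$\sqrt{2489 - \left(95 + 32 X\right)} = \sqrt{2489 - 287} = \sqrt{2202}$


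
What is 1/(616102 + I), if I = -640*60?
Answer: 1/577702 ≈ 1.7310e-6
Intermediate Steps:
I = -38400
1/(616102 + I) = 1/(616102 - 38400) = 1/577702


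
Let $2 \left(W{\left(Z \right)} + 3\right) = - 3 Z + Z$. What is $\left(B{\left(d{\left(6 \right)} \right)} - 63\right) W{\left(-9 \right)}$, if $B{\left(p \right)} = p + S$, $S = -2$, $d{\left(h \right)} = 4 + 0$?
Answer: $-366$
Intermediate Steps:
$d{\left(h \right)} = 4$
$B{\left(p \right)} = -2 + p$ ($B{\left(p \right)} = p - 2 = -2 + p$)
$W{\left(Z \right)} = -3 - Z$ ($W{\left(Z \right)} = -3 + \frac{- 3 Z + Z}{2} = -3 + \frac{\left(-2\right) Z}{2} = -3 - Z$)
$\left(B{\left(d{\left(6 \right)} \right)} - 63\right) W{\left(-9 \right)} = \left(\left(-2 + 4\right) - 63\right) \left(-3 - -9\right) = \left(2 - 63\right) \left(-3 + 9\right) = \left(-61\right) 6 = -366$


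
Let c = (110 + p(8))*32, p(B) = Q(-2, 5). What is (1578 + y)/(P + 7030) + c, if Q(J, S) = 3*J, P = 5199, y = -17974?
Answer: 40681716/12229 ≈ 3326.7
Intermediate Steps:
p(B) = -6 (p(B) = 3*(-2) = -6)
c = 3328 (c = (110 - 6)*32 = 104*32 = 3328)
(1578 + y)/(P + 7030) + c = (1578 - 17974)/(5199 + 7030) + 3328 = -16396/12229 + 3328 = 40681716/12229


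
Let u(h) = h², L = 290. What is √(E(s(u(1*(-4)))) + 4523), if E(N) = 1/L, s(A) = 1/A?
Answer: √380384590/290 ≈ 67.253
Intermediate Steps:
s(A) = 1/A
E(N) = 1/290
√(E(s(u(1*(-4)))) + 4523) = √(1/290 + 4523) = √(1311671/290) = √380384590/290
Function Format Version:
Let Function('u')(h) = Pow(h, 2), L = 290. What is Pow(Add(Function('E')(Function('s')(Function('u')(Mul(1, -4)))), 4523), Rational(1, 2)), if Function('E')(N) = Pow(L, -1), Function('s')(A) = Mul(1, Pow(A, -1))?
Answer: Mul(Rational(1, 290), Pow(380384590, Rational(1, 2))) ≈ 67.253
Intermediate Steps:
Function('s')(A) = Pow(A, -1)
Function('E')(N) = Rational(1, 290) (Function('E')(N) = Pow(290, -1) = Rational(1, 290))
Pow(Add(Function('E')(Function('s')(Function('u')(Mul(1, -4)))), 4523), Rational(1, 2)) = Pow(Add(Rational(1, 290), 4523), Rational(1, 2)) = Pow(Rational(1311671, 290), Rational(1, 2)) = Mul(Rational(1, 290), Pow(380384590, Rational(1, 2)))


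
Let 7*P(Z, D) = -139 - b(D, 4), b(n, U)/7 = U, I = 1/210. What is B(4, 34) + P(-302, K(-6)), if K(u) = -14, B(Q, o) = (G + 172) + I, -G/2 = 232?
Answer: -66329/210 ≈ -315.85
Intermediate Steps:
G = -464 (G = -2*232 = -464)
I = 1/210 ≈ 0.0047619
b(n, U) = 7*U
B(Q, o) = -61319/210 (B(Q, o) = (-464 + 172) + 1/210 = -292 + 1/210 = -61319/210)
P(Z, D) = -167/7 (P(Z, D) = (-139 - 7*4)/7 = (-139 - 1*28)/7 = (-139 - 28)/7 = (1/7)*(-167) = -167/7)
B(4, 34) + P(-302, K(-6)) = -61319/210 - 167/7 = -66329/210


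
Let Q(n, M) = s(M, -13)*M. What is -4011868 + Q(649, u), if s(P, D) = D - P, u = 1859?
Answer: -7491916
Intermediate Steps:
Q(n, M) = M*(-13 - M) (Q(n, M) = (-13 - M)*M = M*(-13 - M))
-4011868 + Q(649, u) = -4011868 - 1*1859*(13 + 1859) = -4011868 - 1*1859*1872 = -4011868 - 3480048 = -7491916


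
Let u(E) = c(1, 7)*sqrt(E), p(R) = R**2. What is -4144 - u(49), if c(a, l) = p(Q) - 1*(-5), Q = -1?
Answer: -4186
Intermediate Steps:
c(a, l) = 6 (c(a, l) = (-1)**2 - 1*(-5) = 1 + 5 = 6)
u(E) = 6*sqrt(E)
-4144 - u(49) = -4144 - 6*sqrt(49) = -4144 - 6*7 = -4144 - 1*42 = -4144 - 42 = -4186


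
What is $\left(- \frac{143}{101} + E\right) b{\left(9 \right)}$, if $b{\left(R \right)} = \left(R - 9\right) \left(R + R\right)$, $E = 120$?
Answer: $0$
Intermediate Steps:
$b{\left(R \right)} = 2 R \left(-9 + R\right)$ ($b{\left(R \right)} = \left(-9 + R\right) 2 R = 2 R \left(-9 + R\right)$)
$\left(- \frac{143}{101} + E\right) b{\left(9 \right)} = \left(- \frac{143}{101} + 120\right) 2 \cdot 9 \left(-9 + 9\right) = \left(\left(-143\right) \frac{1}{101} + 120\right) 2 \cdot 9 \cdot 0 = \left(- \frac{143}{101} + 120\right) 0 = \frac{11977}{101} \cdot 0 = 0$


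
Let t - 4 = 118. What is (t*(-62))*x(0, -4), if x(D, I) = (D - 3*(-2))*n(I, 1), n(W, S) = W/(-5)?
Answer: -181536/5 ≈ -36307.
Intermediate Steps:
t = 122 (t = 4 + 118 = 122)
n(W, S) = -W/5 (n(W, S) = W*(-⅕) = -W/5)
x(D, I) = -I*(6 + D)/5 (x(D, I) = (D - 3*(-2))*(-I/5) = (D + 6)*(-I/5) = (6 + D)*(-I/5) = -I*(6 + D)/5)
(t*(-62))*x(0, -4) = (122*(-62))*(-⅕*(-4)*(6 + 0)) = -(-7564)*(-4)*6/5 = -7564*24/5 = -181536/5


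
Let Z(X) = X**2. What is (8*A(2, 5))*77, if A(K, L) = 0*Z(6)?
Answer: 0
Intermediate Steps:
A(K, L) = 0 (A(K, L) = 0*6**2 = 0*36 = 0)
(8*A(2, 5))*77 = (8*0)*77 = 0*77 = 0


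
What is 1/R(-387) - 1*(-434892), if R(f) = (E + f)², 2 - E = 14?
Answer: 69235241293/159201 ≈ 4.3489e+5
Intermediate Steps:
E = -12 (E = 2 - 1*14 = 2 - 14 = -12)
R(f) = (-12 + f)²
1/R(-387) - 1*(-434892) = 1/((-12 - 387)²) - 1*(-434892) = 1/((-399)²) + 434892 = 1/159201 + 434892 = 69235241293/159201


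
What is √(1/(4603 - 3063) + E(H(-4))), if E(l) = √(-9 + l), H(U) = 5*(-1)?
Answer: √(385 + 592900*I*√14)/770 ≈ 1.3679 + 1.3677*I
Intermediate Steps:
H(U) = -5
√(1/(4603 - 3063) + E(H(-4))) = √(1/(4603 - 3063) + √(-9 - 5)) = √(1/1540 + √(-14)) = √(1/1540 + I*√14)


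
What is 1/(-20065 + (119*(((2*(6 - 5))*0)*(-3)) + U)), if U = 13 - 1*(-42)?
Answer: -1/20010 ≈ -4.9975e-5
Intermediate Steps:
U = 55 (U = 13 + 42 = 55)
1/(-20065 + (119*(((2*(6 - 5))*0)*(-3)) + U)) = 1/(-20065 + (119*(((2*(6 - 5))*0)*(-3)) + 55)) = 1/(-20065 + (119*(((2*1)*0)*(-3)) + 55)) = 1/(-20065 + (119*((2*0)*(-3)) + 55)) = 1/(-20065 + (119*(0*(-3)) + 55)) = 1/(-20065 + (119*0 + 55)) = 1/(-20065 + (0 + 55)) = 1/(-20065 + 55) = 1/(-20010) = -1/20010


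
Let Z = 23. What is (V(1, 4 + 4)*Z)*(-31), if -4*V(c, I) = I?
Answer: 1426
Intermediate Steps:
V(c, I) = -I/4
(V(1, 4 + 4)*Z)*(-31) = (-(4 + 4)/4*23)*(-31) = (-¼*8*23)*(-31) = -2*23*(-31) = -46*(-31) = 1426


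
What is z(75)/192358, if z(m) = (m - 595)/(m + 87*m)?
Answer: -13/31739070 ≈ -4.0959e-7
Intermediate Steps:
z(m) = (-595 + m)/(88*m) (z(m) = (-595 + m)/((88*m)) = (-595 + m)*(1/(88*m)) = (-595 + m)/(88*m))
z(75)/192358 = ((1/88)*(-595 + 75)/75)/192358 = ((1/88)*(1/75)*(-520))*(1/192358) = -13/165*1/192358 = -13/31739070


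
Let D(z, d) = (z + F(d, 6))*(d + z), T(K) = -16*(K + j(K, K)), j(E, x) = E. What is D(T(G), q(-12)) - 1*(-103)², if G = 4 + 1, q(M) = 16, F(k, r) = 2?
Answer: 12143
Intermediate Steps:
G = 5
T(K) = -32*K (T(K) = -16*(K + K) = -32*K)
D(z, d) = (2 + z)*(d + z) (D(z, d) = (z + 2)*(d + z) = (2 + z)*(d + z))
D(T(G), q(-12)) - 1*(-103)² = ((-32*5)² + 2*16 + 2*(-32*5) + 16*(-32*5)) - 1*(-103)² = ((-160)² + 32 + 2*(-160) + 16*(-160)) - 1*10609 = (25600 + 32 - 320 - 2560) - 10609 = 22752 - 10609 = 12143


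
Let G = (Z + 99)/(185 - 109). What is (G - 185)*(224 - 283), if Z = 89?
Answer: 204612/19 ≈ 10769.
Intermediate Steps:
G = 47/19 (G = (89 + 99)/(185 - 109) = 188/76 = 188*(1/76) = 47/19 ≈ 2.4737)
(G - 185)*(224 - 283) = (47/19 - 185)*(224 - 283) = -3468/19*(-59) = 204612/19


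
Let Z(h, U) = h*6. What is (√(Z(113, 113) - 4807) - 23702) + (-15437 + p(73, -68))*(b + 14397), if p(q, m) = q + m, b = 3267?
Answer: -272614550 + I*√4129 ≈ -2.7261e+8 + 64.257*I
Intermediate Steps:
Z(h, U) = 6*h
p(q, m) = m + q
(√(Z(113, 113) - 4807) - 23702) + (-15437 + p(73, -68))*(b + 14397) = (√(6*113 - 4807) - 23702) + (-15437 + (-68 + 73))*(3267 + 14397) = (√(678 - 4807) - 23702) + (-15437 + 5)*17664 = (√(-4129) - 23702) - 15432*17664 = (I*√4129 - 23702) - 272590848 = (-23702 + I*√4129) - 272590848 = -272614550 + I*√4129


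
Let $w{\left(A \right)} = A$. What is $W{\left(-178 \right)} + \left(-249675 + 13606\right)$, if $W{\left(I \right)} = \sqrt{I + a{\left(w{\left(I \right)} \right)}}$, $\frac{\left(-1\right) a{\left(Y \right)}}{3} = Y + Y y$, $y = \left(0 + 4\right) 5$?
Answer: $-236069 + 2 \sqrt{2759} \approx -2.3596 \cdot 10^{5}$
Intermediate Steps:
$y = 20$ ($y = 4 \cdot 5 = 20$)
$a{\left(Y \right)} = - 63 Y$ ($a{\left(Y \right)} = - 3 \left(Y + Y 20\right) = - 3 \left(Y + 20 Y\right) = - 3 \cdot 21 Y = - 63 Y$)
$W{\left(I \right)} = \sqrt{62} \sqrt{- I}$ ($W{\left(I \right)} = \sqrt{I - 63 I} = \sqrt{- 62 I} = \sqrt{62} \sqrt{- I}$)
$W{\left(-178 \right)} + \left(-249675 + 13606\right) = \sqrt{62} \sqrt{\left(-1\right) \left(-178\right)} + \left(-249675 + 13606\right) = \sqrt{62} \sqrt{178} - 236069 = 2 \sqrt{2759} - 236069 = -236069 + 2 \sqrt{2759}$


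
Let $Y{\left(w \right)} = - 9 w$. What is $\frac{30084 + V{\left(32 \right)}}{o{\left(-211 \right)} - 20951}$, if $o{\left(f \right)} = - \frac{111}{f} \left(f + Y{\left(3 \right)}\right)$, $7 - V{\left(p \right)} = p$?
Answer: $- \frac{6342449}{4447079} \approx -1.4262$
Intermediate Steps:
$V{\left(p \right)} = 7 - p$
$o{\left(f \right)} = - \frac{111 \left(-27 + f\right)}{f}$ ($o{\left(f \right)} = - \frac{111}{f} \left(f - 27\right) = - \frac{111}{f} \left(-27 + f\right) = - \frac{111 \left(-27 + f\right)}{f}$)
$\frac{30084 + V{\left(32 \right)}}{o{\left(-211 \right)} - 20951} = \frac{30084 + \left(7 - 32\right)}{\left(-111 + \frac{2997}{-211}\right) - 20951} = \frac{30084 + \left(7 - 32\right)}{\left(-111 + 2997 \left(- \frac{1}{211}\right)\right) - 20951} = \frac{30084 - 25}{\left(-111 - \frac{2997}{211}\right) - 20951} = \frac{30059}{- \frac{26418}{211} - 20951} = \frac{30059}{- \frac{4447079}{211}} = 30059 \left(- \frac{211}{4447079}\right) = - \frac{6342449}{4447079}$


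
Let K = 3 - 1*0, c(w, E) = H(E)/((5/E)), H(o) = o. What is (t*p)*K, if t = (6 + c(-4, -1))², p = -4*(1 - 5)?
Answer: 46128/25 ≈ 1845.1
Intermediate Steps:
c(w, E) = E²/5 (c(w, E) = E/((5/E)) = E*(E/5) = E²/5)
p = 16 (p = -4*(-4) = 16)
t = 961/25 (t = (6 + (⅕)*(-1)²)² = (6 + (⅕)*1)² = (6 + ⅕)² = (31/5)² = 961/25 ≈ 38.440)
K = 3 (K = 3 + 0 = 3)
(t*p)*K = ((961/25)*16)*3 = (15376/25)*3 = 46128/25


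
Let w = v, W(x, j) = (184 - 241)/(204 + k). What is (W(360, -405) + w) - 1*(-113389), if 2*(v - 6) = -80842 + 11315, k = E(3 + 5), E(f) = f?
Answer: 16669821/212 ≈ 78631.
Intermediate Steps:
k = 8 (k = 3 + 5 = 8)
W(x, j) = -57/212 (W(x, j) = (184 - 241)/(204 + 8) = -57/212)
v = -69515/2 (v = 6 + (-80842 + 11315)/2 = 6 + (½)*(-69527) = 6 - 69527/2 = -69515/2 ≈ -34758.)
w = -69515/2 ≈ -34758.
(W(360, -405) + w) - 1*(-113389) = (-57/212 - 69515/2) - 1*(-113389) = -7368647/212 + 113389 = 16669821/212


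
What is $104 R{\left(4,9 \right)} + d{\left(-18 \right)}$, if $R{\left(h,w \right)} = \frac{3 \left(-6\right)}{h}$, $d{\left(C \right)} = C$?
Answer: $-486$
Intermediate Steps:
$R{\left(h,w \right)} = - \frac{18}{h}$
$104 R{\left(4,9 \right)} + d{\left(-18 \right)} = 104 \left(- \frac{18}{4}\right) - 18 = 104 \left(\left(-18\right) \frac{1}{4}\right) - 18 = 104 \left(- \frac{9}{2}\right) - 18 = -468 - 18 = -486$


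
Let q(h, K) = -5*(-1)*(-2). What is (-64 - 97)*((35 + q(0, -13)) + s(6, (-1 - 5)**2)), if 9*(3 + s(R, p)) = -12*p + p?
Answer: 3542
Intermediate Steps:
q(h, K) = -10 (q(h, K) = 5*(-2) = -10)
s(R, p) = -3 - 11*p/9 (s(R, p) = -3 + (-12*p + p)/9 = -3 + (-11*p)/9 = -3 - 11*p/9)
(-64 - 97)*((35 + q(0, -13)) + s(6, (-1 - 5)**2)) = (-64 - 97)*((35 - 10) + (-3 - 11*(-1 - 5)**2/9)) = -161*(25 + (-3 - 11/9*(-6)**2)) = -161*(25 + (-3 - 11/9*36)) = -161*(25 + (-3 - 44)) = -161*(25 - 47) = -161*(-22) = 3542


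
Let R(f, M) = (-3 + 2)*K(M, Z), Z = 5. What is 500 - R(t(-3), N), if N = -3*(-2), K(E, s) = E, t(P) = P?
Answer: 506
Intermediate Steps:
N = 6
R(f, M) = -M (R(f, M) = (-3 + 2)*M = -M)
500 - R(t(-3), N) = 500 - (-1)*6 = 500 - 1*(-6) = 500 + 6 = 506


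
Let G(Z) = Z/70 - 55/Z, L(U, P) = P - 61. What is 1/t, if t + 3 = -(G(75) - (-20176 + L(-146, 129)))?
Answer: -210/4223381 ≈ -4.9723e-5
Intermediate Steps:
L(U, P) = -61 + P
G(Z) = -55/Z + Z/70 (G(Z) = Z*(1/70) - 55/Z = Z/70 - 55/Z = -55/Z + Z/70)
t = -4223381/210 (t = -3 - ((-55/75 + (1/70)*75) - (-20176 + (-61 + 129))) = -3 - ((-55*1/75 + 15/14) - (-20176 + 68)) = -3 - ((-11/15 + 15/14) - 1*(-20108)) = -3 - (71/210 + 20108) = -3 - 1*4222751/210 = -3 - 4222751/210 = -4223381/210 ≈ -20111.)
1/t = 1/(-4223381/210) = -210/4223381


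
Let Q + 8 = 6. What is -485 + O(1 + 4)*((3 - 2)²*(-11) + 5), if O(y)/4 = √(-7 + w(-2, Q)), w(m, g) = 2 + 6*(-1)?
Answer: -485 - 24*I*√11 ≈ -485.0 - 79.599*I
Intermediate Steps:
Q = -2 (Q = -8 + 6 = -2)
w(m, g) = -4 (w(m, g) = 2 - 6 = -4)
O(y) = 4*I*√11 (O(y) = 4*√(-7 - 4) = 4*√(-11) = 4*(I*√11) = 4*I*√11)
-485 + O(1 + 4)*((3 - 2)²*(-11) + 5) = -485 + (4*I*√11)*((3 - 2)²*(-11) + 5) = -485 + (4*I*√11)*(1²*(-11) + 5) = -485 + (4*I*√11)*(1*(-11) + 5) = -485 + (4*I*√11)*(-11 + 5) = -485 + (4*I*√11)*(-6) = -485 - 24*I*√11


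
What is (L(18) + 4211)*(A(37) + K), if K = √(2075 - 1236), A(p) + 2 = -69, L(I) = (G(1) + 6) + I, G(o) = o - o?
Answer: -300685 + 4235*√839 ≈ -1.7802e+5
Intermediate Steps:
G(o) = 0
L(I) = 6 + I (L(I) = (0 + 6) + I = 6 + I)
A(p) = -71 (A(p) = -2 - 69 = -71)
K = √839 ≈ 28.965
(L(18) + 4211)*(A(37) + K) = ((6 + 18) + 4211)*(-71 + √839) = (24 + 4211)*(-71 + √839) = 4235*(-71 + √839) = -300685 + 4235*√839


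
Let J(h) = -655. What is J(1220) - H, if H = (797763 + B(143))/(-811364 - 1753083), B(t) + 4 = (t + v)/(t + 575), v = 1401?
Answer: -602730493562/920636473 ≈ -654.69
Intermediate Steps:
B(t) = -4 + (1401 + t)/(575 + t) (B(t) = -4 + (t + 1401)/(t + 575) = -4 + (1401 + t)/(575 + t))
H = -286396253/920636473 (H = (797763 + (-899 - 3*143)/(575 + 143))/(-811364 - 1753083) = (797763 + (-899 - 429)/718)/(-2564447) = (797763 + (1/718)*(-1328))*(-1/2564447) = (797763 - 664/359)*(-1/2564447) = (286396253/359)*(-1/2564447) = -286396253/920636473 ≈ -0.31109)
J(1220) - H = -655 - 1*(-286396253/920636473) = -655 + 286396253/920636473 = -602730493562/920636473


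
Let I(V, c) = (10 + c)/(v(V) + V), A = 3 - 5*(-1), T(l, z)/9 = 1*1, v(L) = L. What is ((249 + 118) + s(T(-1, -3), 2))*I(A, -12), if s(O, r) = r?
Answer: -369/8 ≈ -46.125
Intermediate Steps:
T(l, z) = 9 (T(l, z) = 9*(1*1) = 9*1 = 9)
A = 8 (A = 3 + 5 = 8)
I(V, c) = (10 + c)/(2*V) (I(V, c) = (10 + c)/(V + V) = (10 + c)/((2*V)) = (10 + c)*(1/(2*V)) = (10 + c)/(2*V))
((249 + 118) + s(T(-1, -3), 2))*I(A, -12) = ((249 + 118) + 2)*((½)*(10 - 12)/8) = (367 + 2)*((½)*(⅛)*(-2)) = 369*(-⅛) = -369/8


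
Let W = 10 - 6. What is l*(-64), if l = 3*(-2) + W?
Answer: 128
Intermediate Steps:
W = 4
l = -2 (l = 3*(-2) + 4 = -6 + 4 = -2)
l*(-64) = -2*(-64) = 128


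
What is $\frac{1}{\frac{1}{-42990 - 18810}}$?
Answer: $-61800$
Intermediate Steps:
$\frac{1}{\frac{1}{-42990 - 18810}} = \frac{1}{\frac{1}{-61800}} = \frac{1}{- \frac{1}{61800}} = -61800$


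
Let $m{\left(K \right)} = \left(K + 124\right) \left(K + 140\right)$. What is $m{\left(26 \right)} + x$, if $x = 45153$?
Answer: $70053$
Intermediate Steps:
$m{\left(K \right)} = \left(124 + K\right) \left(140 + K\right)$
$m{\left(26 \right)} + x = \left(17360 + 26^{2} + 264 \cdot 26\right) + 45153 = \left(17360 + 676 + 6864\right) + 45153 = 24900 + 45153 = 70053$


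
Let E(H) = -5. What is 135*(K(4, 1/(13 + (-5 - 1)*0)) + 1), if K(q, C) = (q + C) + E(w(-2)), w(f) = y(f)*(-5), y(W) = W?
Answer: 135/13 ≈ 10.385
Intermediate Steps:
w(f) = -5*f (w(f) = f*(-5) = -5*f)
K(q, C) = -5 + C + q (K(q, C) = (q + C) - 5 = (C + q) - 5 = -5 + C + q)
135*(K(4, 1/(13 + (-5 - 1)*0)) + 1) = 135*((-5 + 1/(13 + (-5 - 1)*0) + 4) + 1) = 135*((-5 + 1/(13 - 6*0) + 4) + 1) = 135*((-5 + 1/(13 + 0) + 4) + 1) = 135*((-5 + 1/13 + 4) + 1) = 135*(-12/13 + 1) = 135*(1/13) = 135/13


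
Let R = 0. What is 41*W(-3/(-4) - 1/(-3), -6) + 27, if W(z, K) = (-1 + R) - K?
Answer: 232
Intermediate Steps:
W(z, K) = -1 - K (W(z, K) = (-1 + 0) - K = -1 - K)
41*W(-3/(-4) - 1/(-3), -6) + 27 = 41*(-1 - 1*(-6)) + 27 = 41*(-1 + 6) + 27 = 41*5 + 27 = 205 + 27 = 232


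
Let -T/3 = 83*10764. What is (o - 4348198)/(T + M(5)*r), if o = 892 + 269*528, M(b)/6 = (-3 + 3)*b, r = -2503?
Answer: 30473/19422 ≈ 1.5690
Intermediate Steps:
M(b) = 0 (M(b) = 6*((-3 + 3)*b) = 6*(0*b) = 6*0 = 0)
o = 142924 (o = 892 + 142032 = 142924)
T = -2680236 (T = -249*10764 = -3*893412 = -2680236)
(o - 4348198)/(T + M(5)*r) = (142924 - 4348198)/(-2680236 + 0*(-2503)) = -4205274/(-2680236 + 0) = -4205274/(-2680236) = -4205274*(-1/2680236) = 30473/19422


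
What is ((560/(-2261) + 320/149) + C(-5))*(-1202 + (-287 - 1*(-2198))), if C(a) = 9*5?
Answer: 1600322895/48127 ≈ 33252.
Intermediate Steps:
C(a) = 45
((560/(-2261) + 320/149) + C(-5))*(-1202 + (-287 - 1*(-2198))) = ((560/(-2261) + 320/149) + 45)*(-1202 + (-287 - 1*(-2198))) = ((560*(-1/2261) + 320*(1/149)) + 45)*(-1202 + (-287 + 2198)) = ((-80/323 + 320/149) + 45)*(-1202 + 1911) = (91440/48127 + 45)*709 = (2257155/48127)*709 = 1600322895/48127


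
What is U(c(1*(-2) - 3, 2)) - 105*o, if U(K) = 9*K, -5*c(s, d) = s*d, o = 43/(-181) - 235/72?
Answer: 1675277/4344 ≈ 385.65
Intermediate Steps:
o = -45631/13032 (o = 43*(-1/181) - 235*1/72 = -43/181 - 235/72 = -45631/13032 ≈ -3.5015)
c(s, d) = -d*s/5 (c(s, d) = -s*d/5 = -d*s/5)
U(c(1*(-2) - 3, 2)) - 105*o = 9*(-⅕*2*(1*(-2) - 3)) - 105*(-45631/13032) = 9*(-⅕*2*(-2 - 3)) + 1597085/4344 = 9*(-⅕*2*(-5)) + 1597085/4344 = 9*2 + 1597085/4344 = 18 + 1597085/4344 = 1675277/4344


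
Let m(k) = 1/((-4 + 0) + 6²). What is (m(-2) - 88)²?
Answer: 7924225/1024 ≈ 7738.5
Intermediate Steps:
m(k) = 1/32 (m(k) = 1/(-4 + 36) = 1/32)
(m(-2) - 88)² = (1/32 - 88)² = (-2815/32)² = 7924225/1024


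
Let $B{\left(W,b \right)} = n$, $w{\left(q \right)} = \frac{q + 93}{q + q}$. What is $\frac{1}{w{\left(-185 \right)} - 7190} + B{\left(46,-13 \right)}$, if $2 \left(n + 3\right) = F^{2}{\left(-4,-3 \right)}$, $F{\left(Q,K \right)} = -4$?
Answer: $\frac{6650335}{1330104} \approx 4.9999$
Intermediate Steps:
$w{\left(q \right)} = \frac{93 + q}{2 q}$
$n = 5$ ($n = -3 + \frac{\left(-4\right)^{2}}{2} = -3 + \frac{1}{2} \cdot 16 = -3 + 8 = 5$)
$B{\left(W,b \right)} = 5$
$\frac{1}{w{\left(-185 \right)} - 7190} + B{\left(46,-13 \right)} = \frac{1}{\frac{93 - 185}{2 \left(-185\right)} - 7190} + 5 = \frac{1}{\frac{1}{2} \left(- \frac{1}{185}\right) \left(-92\right) - 7190} + 5 = \frac{1}{\frac{46}{185} - 7190} + 5 = \frac{1}{- \frac{1330104}{185}} + 5 = - \frac{185}{1330104} + 5 = \frac{6650335}{1330104}$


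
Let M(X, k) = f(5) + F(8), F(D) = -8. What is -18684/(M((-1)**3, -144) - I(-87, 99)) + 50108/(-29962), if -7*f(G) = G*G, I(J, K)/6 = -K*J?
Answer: -263180690/200760381 ≈ -1.3109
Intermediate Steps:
I(J, K) = -6*J*K (I(J, K) = 6*(-K*J) = 6*(-J*K) = -6*J*K)
f(G) = -G**2/7 (f(G) = -G*G/7 = -G**2/7)
M(X, k) = -81/7 (M(X, k) = -1/7*5**2 - 8 = -1/7*25 - 8 = -25/7 - 8 = -81/7)
-18684/(M((-1)**3, -144) - I(-87, 99)) + 50108/(-29962) = -18684/(-81/7 - (-6)*(-87)*99) + 50108/(-29962) = -18684/(-81/7 - 1*51678) + 50108*(-1/29962) = -18684/(-81/7 - 51678) - 25054/14981 = -18684/(-361827/7) - 25054/14981 = -18684*(-7/361827) - 25054/14981 = 4844/13401 - 25054/14981 = -263180690/200760381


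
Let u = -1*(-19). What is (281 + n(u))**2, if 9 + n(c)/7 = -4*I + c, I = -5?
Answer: 241081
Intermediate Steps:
u = 19
n(c) = 77 + 7*c (n(c) = -63 + 7*(-4*(-5) + c) = -63 + 7*(20 + c) = -63 + (140 + 7*c) = 77 + 7*c)
(281 + n(u))**2 = (281 + (77 + 7*19))**2 = (281 + (77 + 133))**2 = (281 + 210)**2 = 491**2 = 241081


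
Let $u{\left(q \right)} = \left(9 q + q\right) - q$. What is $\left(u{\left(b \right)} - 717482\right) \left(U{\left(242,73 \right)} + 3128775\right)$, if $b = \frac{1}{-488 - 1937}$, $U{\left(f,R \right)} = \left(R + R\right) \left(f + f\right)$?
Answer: $- \frac{5566684268345101}{2425} \approx -2.2955 \cdot 10^{12}$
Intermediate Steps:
$U{\left(f,R \right)} = 4 R f$ ($U{\left(f,R \right)} = 2 R 2 f = 4 R f$)
$b = - \frac{1}{2425}$ ($b = \frac{1}{-2425} = - \frac{1}{2425} \approx -0.00041237$)
$u{\left(q \right)} = 9 q$ ($u{\left(q \right)} = 10 q - q = 9 q$)
$\left(u{\left(b \right)} - 717482\right) \left(U{\left(242,73 \right)} + 3128775\right) = \left(9 \left(- \frac{1}{2425}\right) - 717482\right) \left(4 \cdot 73 \cdot 242 + 3128775\right) = \left(- \frac{9}{2425} - 717482\right) \left(70664 + 3128775\right) = \left(- \frac{1739893859}{2425}\right) 3199439 = - \frac{5566684268345101}{2425}$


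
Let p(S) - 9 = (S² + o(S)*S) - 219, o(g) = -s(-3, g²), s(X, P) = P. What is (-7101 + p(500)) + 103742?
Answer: -124653569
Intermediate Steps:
o(g) = -g²
p(S) = -210 + S² - S³ (p(S) = 9 + ((S² + (-S²)*S) - 219) = 9 + ((S² - S³) - 219) = 9 + (-219 + S² - S³) = -210 + S² - S³)
(-7101 + p(500)) + 103742 = (-7101 + (-210 + 500² - 1*500³)) + 103742 = (-7101 + (-210 + 250000 - 1*125000000)) + 103742 = (-7101 + (-210 + 250000 - 125000000)) + 103742 = (-7101 - 124750210) + 103742 = -124757311 + 103742 = -124653569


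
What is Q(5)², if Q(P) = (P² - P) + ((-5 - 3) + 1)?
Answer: 169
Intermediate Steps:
Q(P) = -7 + P² - P (Q(P) = (P² - P) + (-8 + 1) = (P² - P) - 7 = -7 + P² - P)
Q(5)² = (-7 + 5² - 1*5)² = (-7 + 25 - 5)² = 13² = 169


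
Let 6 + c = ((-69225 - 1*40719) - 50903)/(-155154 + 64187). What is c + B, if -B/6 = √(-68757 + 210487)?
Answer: -384955/90967 - 6*√141730 ≈ -2263.1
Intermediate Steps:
c = -384955/90967 (c = -6 + ((-69225 - 1*40719) - 50903)/(-155154 + 64187) = -6 + ((-69225 - 40719) - 50903)/(-90967) = -6 + (-109944 - 50903)*(-1/90967) = -6 - 160847*(-1/90967) = -6 + 160847/90967 = -384955/90967 ≈ -4.2318)
B = -6*√141730 (B = -6*√(-68757 + 210487) = -6*√141730 ≈ -2258.8)
c + B = -384955/90967 - 6*√141730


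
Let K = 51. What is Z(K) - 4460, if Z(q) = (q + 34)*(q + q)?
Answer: 4210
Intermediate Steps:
Z(q) = 2*q*(34 + q) (Z(q) = (34 + q)*(2*q) = 2*q*(34 + q))
Z(K) - 4460 = 2*51*(34 + 51) - 4460 = 2*51*85 - 4460 = 8670 - 4460 = 4210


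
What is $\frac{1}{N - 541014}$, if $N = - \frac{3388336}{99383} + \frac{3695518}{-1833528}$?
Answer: $- \frac{91110756612}{49295484817981969} \approx -1.8483 \cdot 10^{-6}$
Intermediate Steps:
$N = - \frac{3289940297401}{91110756612}$ ($N = \left(-3388336\right) \frac{1}{99383} + 3695518 \left(- \frac{1}{1833528}\right) = - \frac{3388336}{99383} - \frac{1847759}{916764} = - \frac{3289940297401}{91110756612} \approx -36.109$)
$\frac{1}{N - 541014} = \frac{1}{- \frac{3289940297401}{91110756612} - 541014} = \frac{1}{- \frac{49295484817981969}{91110756612}} = - \frac{91110756612}{49295484817981969}$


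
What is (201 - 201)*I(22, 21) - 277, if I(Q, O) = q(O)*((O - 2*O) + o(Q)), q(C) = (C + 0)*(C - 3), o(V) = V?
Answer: -277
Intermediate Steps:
q(C) = C*(-3 + C)
I(Q, O) = O*(-3 + O)*(Q - O) (I(Q, O) = (O*(-3 + O))*((O - 2*O) + Q) = (O*(-3 + O))*(-O + Q) = (O*(-3 + O))*(Q - O) = O*(-3 + O)*(Q - O))
(201 - 201)*I(22, 21) - 277 = (201 - 201)*(-1*21*(-3 + 21)*(21 - 1*22)) - 277 = 0*(-1*21*18*(21 - 22)) - 277 = 0*(-1*21*18*(-1)) - 277 = 0*378 - 277 = 0 - 277 = -277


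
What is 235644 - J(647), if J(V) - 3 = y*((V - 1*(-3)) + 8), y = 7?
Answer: 231035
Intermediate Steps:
J(V) = 80 + 7*V (J(V) = 3 + 7*((V - 1*(-3)) + 8) = 3 + 7*((V + 3) + 8) = 3 + 7*((3 + V) + 8) = 3 + 7*(11 + V) = 3 + (77 + 7*V) = 80 + 7*V)
235644 - J(647) = 235644 - (80 + 7*647) = 235644 - (80 + 4529) = 235644 - 1*4609 = 235644 - 4609 = 231035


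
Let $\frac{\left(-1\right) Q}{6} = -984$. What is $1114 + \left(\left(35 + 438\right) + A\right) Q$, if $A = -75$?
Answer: $2350906$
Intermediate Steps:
$Q = 5904$ ($Q = \left(-6\right) \left(-984\right) = 5904$)
$1114 + \left(\left(35 + 438\right) + A\right) Q = 1114 + \left(\left(35 + 438\right) - 75\right) 5904 = 1114 + \left(473 - 75\right) 5904 = 1114 + 398 \cdot 5904 = 1114 + 2349792 = 2350906$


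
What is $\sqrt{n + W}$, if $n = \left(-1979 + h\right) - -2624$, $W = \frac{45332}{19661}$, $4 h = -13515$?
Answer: $\frac{i \sqrt{4223412971327}}{39322} \approx 52.263 i$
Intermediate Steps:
$h = - \frac{13515}{4}$ ($h = \frac{1}{4} \left(-13515\right) = - \frac{13515}{4} \approx -3378.8$)
$W = \frac{45332}{19661}$ ($W = 45332 \cdot \frac{1}{19661} = \frac{45332}{19661} \approx 2.3057$)
$n = - \frac{10935}{4}$ ($n = \left(-1979 - \frac{13515}{4}\right) - -2624 = - \frac{21431}{4} + 2624 = - \frac{10935}{4} \approx -2733.8$)
$\sqrt{n + W} = \sqrt{- \frac{10935}{4} + \frac{45332}{19661}} = \sqrt{- \frac{214811707}{78644}} = \frac{i \sqrt{4223412971327}}{39322}$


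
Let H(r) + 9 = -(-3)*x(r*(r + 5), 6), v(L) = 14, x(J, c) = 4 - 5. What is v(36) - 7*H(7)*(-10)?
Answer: -826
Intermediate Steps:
x(J, c) = -1
H(r) = -12 (H(r) = -9 - (-3)*(-1) = -9 - 1*3 = -9 - 3 = -12)
v(36) - 7*H(7)*(-10) = 14 - 7*(-12)*(-10) = 14 + 84*(-10) = 14 - 840 = -826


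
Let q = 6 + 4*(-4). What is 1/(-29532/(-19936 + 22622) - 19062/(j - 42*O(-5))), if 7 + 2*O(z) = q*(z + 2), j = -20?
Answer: 675529/18172968 ≈ 0.037172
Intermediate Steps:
q = -10 (q = 6 - 16 = -10)
O(z) = -27/2 - 5*z (O(z) = -7/2 + (-10*(z + 2))/2 = -7/2 + (-10*(2 + z))/2 = -7/2 + (-20 - 10*z)/2 = -7/2 + (-10 - 5*z) = -27/2 - 5*z)
1/(-29532/(-19936 + 22622) - 19062/(j - 42*O(-5))) = 1/(-29532/(-19936 + 22622) - 19062/(-20 - 42*(-27/2 - 5*(-5)))) = 1/(-29532/2686 - 19062/(-20 - 42*(-27/2 + 25))) = 1/(-29532*1/2686 - 19062/(-20 - 42*23/2)) = 1/(-14766/1343 - 19062/(-20 - 483)) = 1/(-14766/1343 - 19062/(-503)) = 1/(-14766/1343 - 19062*(-1/503)) = 1/(-14766/1343 + 19062/503) = 1/(18172968/675529) = 675529/18172968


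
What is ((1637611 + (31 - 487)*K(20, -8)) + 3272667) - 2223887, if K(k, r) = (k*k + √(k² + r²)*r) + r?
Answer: 2507639 + 14592*√29 ≈ 2.5862e+6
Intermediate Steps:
K(k, r) = r + k² + r*√(k² + r²) (K(k, r) = (k² + r*√(k² + r²)) + r = r + k² + r*√(k² + r²))
((1637611 + (31 - 487)*K(20, -8)) + 3272667) - 2223887 = ((1637611 + (31 - 487)*(-8 + 20² - 8*√(20² + (-8)²))) + 3272667) - 2223887 = ((1637611 - 456*(-8 + 400 - 8*√(400 + 64))) + 3272667) - 2223887 = ((1637611 - 456*(-8 + 400 - 32*√29)) + 3272667) - 2223887 = ((1637611 - 456*(392 - 32*√29)) + 3272667) - 2223887 = ((1637611 + (-178752 + 14592*√29)) + 3272667) - 2223887 = ((1458859 + 14592*√29) + 3272667) - 2223887 = (4731526 + 14592*√29) - 2223887 = 2507639 + 14592*√29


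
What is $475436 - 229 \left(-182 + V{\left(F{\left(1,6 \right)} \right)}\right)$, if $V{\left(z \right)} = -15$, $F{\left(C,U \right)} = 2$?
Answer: $520549$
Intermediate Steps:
$475436 - 229 \left(-182 + V{\left(F{\left(1,6 \right)} \right)}\right) = 475436 - 229 \left(-182 - 15\right) = 475436 - 229 \left(-197\right) = 475436 - -45113 = 475436 + 45113 = 520549$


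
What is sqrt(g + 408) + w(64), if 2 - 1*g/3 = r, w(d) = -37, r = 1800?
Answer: -37 + 3*I*sqrt(554) ≈ -37.0 + 70.612*I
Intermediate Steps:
g = -5394 (g = 6 - 3*1800 = 6 - 5400 = -5394)
sqrt(g + 408) + w(64) = sqrt(-5394 + 408) - 37 = sqrt(-4986) - 37 = 3*I*sqrt(554) - 37 = -37 + 3*I*sqrt(554)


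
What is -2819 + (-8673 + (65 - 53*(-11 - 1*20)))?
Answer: -9784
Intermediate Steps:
-2819 + (-8673 + (65 - 53*(-11 - 1*20))) = -2819 + (-8673 + (65 - 53*(-11 - 20))) = -2819 + (-8673 + (65 - 53*(-31))) = -2819 + (-8673 + (65 + 1643)) = -2819 + (-8673 + 1708) = -2819 - 6965 = -9784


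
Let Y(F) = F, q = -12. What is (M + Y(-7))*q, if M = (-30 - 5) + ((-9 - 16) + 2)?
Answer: 780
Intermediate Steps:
M = -58 (M = -35 + (-25 + 2) = -35 - 23 = -58)
(M + Y(-7))*q = (-58 - 7)*(-12) = -65*(-12) = 780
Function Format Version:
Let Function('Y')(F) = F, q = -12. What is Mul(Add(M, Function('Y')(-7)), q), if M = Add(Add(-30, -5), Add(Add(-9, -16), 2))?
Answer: 780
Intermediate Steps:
M = -58 (M = Add(-35, Add(-25, 2)) = Add(-35, -23) = -58)
Mul(Add(M, Function('Y')(-7)), q) = Mul(Add(-58, -7), -12) = Mul(-65, -12) = 780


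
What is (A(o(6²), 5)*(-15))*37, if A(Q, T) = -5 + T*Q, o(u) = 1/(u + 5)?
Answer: 111000/41 ≈ 2707.3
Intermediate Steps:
o(u) = 1/(5 + u)
A(Q, T) = -5 + Q*T
(A(o(6²), 5)*(-15))*37 = ((-5 + 5/(5 + 6²))*(-15))*37 = ((-5 + 5/(5 + 36))*(-15))*37 = ((-5 + 5/41)*(-15))*37 = -200/41*(-15)*37 = (3000/41)*37 = 111000/41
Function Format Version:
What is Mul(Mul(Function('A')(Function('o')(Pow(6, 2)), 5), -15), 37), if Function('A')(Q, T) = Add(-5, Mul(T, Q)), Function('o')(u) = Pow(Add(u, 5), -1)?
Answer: Rational(111000, 41) ≈ 2707.3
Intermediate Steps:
Function('o')(u) = Pow(Add(5, u), -1)
Function('A')(Q, T) = Add(-5, Mul(Q, T))
Mul(Mul(Function('A')(Function('o')(Pow(6, 2)), 5), -15), 37) = Mul(Mul(Add(-5, Mul(Pow(Add(5, Pow(6, 2)), -1), 5)), -15), 37) = Mul(Mul(Add(-5, Mul(Pow(Add(5, 36), -1), 5)), -15), 37) = Mul(Mul(Add(-5, Mul(Pow(41, -1), 5)), -15), 37) = Mul(Mul(Add(-5, Mul(Rational(1, 41), 5)), -15), 37) = Mul(Mul(Add(-5, Rational(5, 41)), -15), 37) = Mul(Mul(Rational(-200, 41), -15), 37) = Mul(Rational(3000, 41), 37) = Rational(111000, 41)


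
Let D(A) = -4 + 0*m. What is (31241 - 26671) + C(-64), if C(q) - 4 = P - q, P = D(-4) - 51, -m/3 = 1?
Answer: 4583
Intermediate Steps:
m = -3 (m = -3*1 = -3)
D(A) = -4 (D(A) = -4 + 0*(-3) = -4 + 0 = -4)
P = -55 (P = -4 - 51 = -55)
C(q) = -51 - q (C(q) = 4 + (-55 - q) = -51 - q)
(31241 - 26671) + C(-64) = (31241 - 26671) + (-51 - 1*(-64)) = 4570 + (-51 + 64) = 4570 + 13 = 4583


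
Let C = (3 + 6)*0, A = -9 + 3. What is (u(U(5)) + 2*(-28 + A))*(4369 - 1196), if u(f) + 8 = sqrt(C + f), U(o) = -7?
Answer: -241148 + 3173*I*sqrt(7) ≈ -2.4115e+5 + 8395.0*I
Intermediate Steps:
A = -6
C = 0 (C = 9*0 = 0)
u(f) = -8 + sqrt(f) (u(f) = -8 + sqrt(0 + f) = -8 + sqrt(f))
(u(U(5)) + 2*(-28 + A))*(4369 - 1196) = ((-8 + sqrt(-7)) + 2*(-28 - 6))*(4369 - 1196) = ((-8 + I*sqrt(7)) + 2*(-34))*3173 = ((-8 + I*sqrt(7)) - 68)*3173 = (-76 + I*sqrt(7))*3173 = -241148 + 3173*I*sqrt(7)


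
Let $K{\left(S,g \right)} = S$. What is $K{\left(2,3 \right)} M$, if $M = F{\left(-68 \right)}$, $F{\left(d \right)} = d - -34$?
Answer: $-68$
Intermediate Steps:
$F{\left(d \right)} = 34 + d$ ($F{\left(d \right)} = d + 34 = 34 + d$)
$M = -34$ ($M = 34 - 68 = -34$)
$K{\left(2,3 \right)} M = 2 \left(-34\right) = -68$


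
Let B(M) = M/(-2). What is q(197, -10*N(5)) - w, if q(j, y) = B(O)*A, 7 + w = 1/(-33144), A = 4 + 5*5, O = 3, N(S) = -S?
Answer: -1209755/33144 ≈ -36.500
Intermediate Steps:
A = 29 (A = 4 + 25 = 29)
w = -232009/33144 (w = -7 + 1/(-33144) = -7 - 1/33144 = -232009/33144 ≈ -7.0000)
B(M) = -M/2 (B(M) = M*(-½) = -M/2)
q(j, y) = -87/2 (q(j, y) = -½*3*29 = -3/2*29 = -87/2)
q(197, -10*N(5)) - w = -87/2 - 1*(-232009/33144) = -87/2 + 232009/33144 = -1209755/33144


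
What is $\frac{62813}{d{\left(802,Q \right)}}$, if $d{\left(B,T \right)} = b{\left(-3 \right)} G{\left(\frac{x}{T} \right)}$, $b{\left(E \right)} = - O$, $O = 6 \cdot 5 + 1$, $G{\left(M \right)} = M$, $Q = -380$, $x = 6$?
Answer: $\frac{11934470}{93} \approx 1.2833 \cdot 10^{5}$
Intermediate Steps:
$O = 31$ ($O = 30 + 1 = 31$)
$b{\left(E \right)} = -31$ ($b{\left(E \right)} = \left(-1\right) 31 = -31$)
$d{\left(B,T \right)} = - \frac{186}{T}$ ($d{\left(B,T \right)} = - 31 \frac{6}{T} = - \frac{186}{T}$)
$\frac{62813}{d{\left(802,Q \right)}} = \frac{62813}{\left(-186\right) \frac{1}{-380}} = \frac{62813}{\left(-186\right) \left(- \frac{1}{380}\right)} = \frac{62813}{\frac{93}{190}} = 62813 \cdot \frac{190}{93} = \frac{11934470}{93}$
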